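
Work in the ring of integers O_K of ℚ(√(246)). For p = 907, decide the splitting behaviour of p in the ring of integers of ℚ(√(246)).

split — (907) = 𝔭₁𝔭₂ with 𝔭₁ ≠ 𝔭₂

d = 246 ≡ 2 (mod 4), so O_K = ℤ[√246] and disc(K) = 4d = 984.
Since gcd(907, 984) = 1 the prime 907 does not ramify.
Compute (246/907) via Euler: 246^((907-1)/2) mod 907 = 1, so (246/907) = 1.
(246/907) = 1, so 907 splits.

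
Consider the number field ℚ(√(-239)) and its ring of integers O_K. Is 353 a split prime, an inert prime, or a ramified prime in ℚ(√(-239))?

inert

d = -239 ≡ 1 (mod 4), so O_K = ℤ[(1+√-239)/2] and disc(K) = d = -239.
353 ∤ -239, so 353 is unramified.
Compute (-239/353) via Euler: 114^((353-1)/2) mod 353 = 352, so (-239/353) = -1.
(-239/353) = -1, so 353 is inert.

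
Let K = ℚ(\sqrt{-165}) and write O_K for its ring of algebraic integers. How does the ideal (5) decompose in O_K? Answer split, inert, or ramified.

Since -165 ≢ 1 mod 4, the ring of integers is ℤ[√-165] with discriminant 4·(-165) = -660.
disc(K) = -660 = 5·(-132), so p = 5 is ramified.

p ramifies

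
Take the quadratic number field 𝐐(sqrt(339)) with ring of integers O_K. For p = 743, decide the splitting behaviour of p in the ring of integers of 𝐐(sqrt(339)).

p is inert

Since 339 ≢ 1 mod 4, the ring of integers is ℤ[√339] with discriminant 4·339 = 1356.
disc(K) = 1356 is not divisible by 743; 743 is unramified.
Legendre symbol by Euler's criterion: (339/743) ≡ 339^371 ≡ 742 (mod 743), i.e. (339/743) = -1.
(339/743) = -1, so 743 is inert.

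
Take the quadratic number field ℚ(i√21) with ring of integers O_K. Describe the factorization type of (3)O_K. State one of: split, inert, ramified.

ramifies in O_K

d = -21 ≡ 3 (mod 4), so O_K = ℤ[√-21] and disc(K) = 4d = -84.
disc(K) = -84 = 3·(-28), so p = 3 is ramified.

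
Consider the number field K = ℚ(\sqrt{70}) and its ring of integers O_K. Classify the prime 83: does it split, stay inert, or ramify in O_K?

d = 70 ≡ 2 (mod 4), so O_K = ℤ[√70] and disc(K) = 4d = 280.
disc(K) = 280 is not divisible by 83; 83 is unramified.
Euler's criterion: 70^41 mod 83 = 1. Thus (70|83) = 1.
Legendre symbol 1 ⇒ 83 is split.

83 splits in O_K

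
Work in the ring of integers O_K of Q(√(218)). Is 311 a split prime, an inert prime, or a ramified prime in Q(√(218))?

218 mod 4 = 2, hence disc K = 4·218 = 872 and O_K = ℤ[√218].
disc(K) = 872 is not divisible by 311; 311 is unramified.
(218/311) = 218^155 mod 311 = 1, giving Legendre symbol 1.
(218/311) = 1, so 311 splits.

p splits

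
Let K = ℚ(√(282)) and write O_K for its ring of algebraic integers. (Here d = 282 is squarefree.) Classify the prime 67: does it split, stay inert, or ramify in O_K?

splits completely

Since 282 ≢ 1 mod 4, the ring of integers is ℤ[√282] with discriminant 4·282 = 1128.
disc(K) = 1128 is not divisible by 67; 67 is unramified.
(282/67) = 14^33 mod 67 = 1, giving Legendre symbol 1.
(282/67) = 1, so 67 splits.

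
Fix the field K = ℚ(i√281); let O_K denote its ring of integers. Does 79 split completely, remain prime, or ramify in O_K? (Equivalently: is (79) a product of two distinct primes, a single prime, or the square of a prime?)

remains prime (inert)

-281 mod 4 = 3, hence disc K = 4·(-281) = -1124 and O_K = ℤ[√-281].
disc(K) = -1124 is not divisible by 79; 79 is unramified.
Euler's criterion: (-281)^39 mod 79 = 78. Thus (-281|79) = -1.
(-281/79) = -1, so 79 is inert.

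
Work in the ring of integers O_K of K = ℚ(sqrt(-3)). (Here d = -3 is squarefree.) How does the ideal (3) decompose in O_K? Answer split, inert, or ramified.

Since -3 ≡ 1 mod 4, the ring of integers is ℤ[(1+√-3)/2] with discriminant -3.
3 divides disc(K) = -3, so 3 ramifies.

3 is ramified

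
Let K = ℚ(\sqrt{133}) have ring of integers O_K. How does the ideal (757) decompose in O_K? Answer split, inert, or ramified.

Since 133 ≡ 1 mod 4, the ring of integers is ℤ[(1+√133)/2] with discriminant 133.
Since gcd(757, 133) = 1 the prime 757 does not ramify.
Compute (133/757) via Euler: 133^((757-1)/2) mod 757 = 1, so (133/757) = 1.
(133/757) = 1, so 757 splits.

p splits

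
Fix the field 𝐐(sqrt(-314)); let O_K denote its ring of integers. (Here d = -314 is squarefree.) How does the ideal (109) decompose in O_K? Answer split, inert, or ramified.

109 remains inert

d = -314 ≡ 2 (mod 4), so O_K = ℤ[√-314] and disc(K) = 4d = -1256.
disc(K) = -1256 is not divisible by 109; 109 is unramified.
Compute (-314/109) via Euler: 13^((109-1)/2) mod 109 = 108, so (-314/109) = -1.
(-314/109) = -1, so 109 is inert.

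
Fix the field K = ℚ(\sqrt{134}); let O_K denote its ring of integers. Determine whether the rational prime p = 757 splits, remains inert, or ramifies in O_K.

Since 134 ≢ 1 mod 4, the ring of integers is ℤ[√134] with discriminant 4·134 = 536.
Since gcd(757, 536) = 1 the prime 757 does not ramify.
Compute (134/757) via Euler: 134^((757-1)/2) mod 757 = 1, so (134/757) = 1.
d is a quadratic residue mod p, hence 757 splits in O_K.

split — (757) = 𝔭₁𝔭₂ with 𝔭₁ ≠ 𝔭₂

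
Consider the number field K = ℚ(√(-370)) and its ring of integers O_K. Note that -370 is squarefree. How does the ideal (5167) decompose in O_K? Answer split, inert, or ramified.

p is inert

d = -370 ≡ 2 (mod 4), so O_K = ℤ[√-370] and disc(K) = 4d = -1480.
disc(K) = -1480 is not divisible by 5167; 5167 is unramified.
(-370/5167) = 4797^2583 mod 5167 = 5166, giving Legendre symbol -1.
(-370/5167) = -1, so 5167 is inert.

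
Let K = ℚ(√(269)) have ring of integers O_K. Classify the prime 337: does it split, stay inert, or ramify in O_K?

p is inert

Since 269 ≡ 1 mod 4, the ring of integers is ℤ[(1+√269)/2] with discriminant 269.
Since gcd(337, 269) = 1 the prime 337 does not ramify.
(269/337) = 269^168 mod 337 = 336, giving Legendre symbol -1.
Legendre symbol -1 ⇒ 337 is inert.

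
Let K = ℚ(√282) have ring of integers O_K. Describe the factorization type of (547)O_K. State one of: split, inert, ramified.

Since 282 ≢ 1 mod 4, the ring of integers is ℤ[√282] with discriminant 4·282 = 1128.
disc(K) = 1128 is not divisible by 547; 547 is unramified.
Legendre symbol by Euler's criterion: (282/547) ≡ 282^273 ≡ 1 (mod 547), i.e. (282/547) = 1.
d is a quadratic residue mod p, hence 547 splits in O_K.

splits completely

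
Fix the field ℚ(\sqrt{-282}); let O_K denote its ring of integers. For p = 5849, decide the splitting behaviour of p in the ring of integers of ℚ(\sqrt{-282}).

remains prime (inert)

-282 mod 4 = 2, hence disc K = 4·(-282) = -1128 and O_K = ℤ[√-282].
disc(K) = -1128 is not divisible by 5849; 5849 is unramified.
Legendre symbol by Euler's criterion: (-282/5849) ≡ (-282)^2924 ≡ 5848 (mod 5849), i.e. (-282/5849) = -1.
(-282/5849) = -1, so 5849 is inert.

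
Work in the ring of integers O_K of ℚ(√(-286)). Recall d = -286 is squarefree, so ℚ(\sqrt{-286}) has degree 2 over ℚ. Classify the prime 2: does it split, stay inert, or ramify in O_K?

-286 mod 4 = 2, hence disc K = 4·(-286) = -1144 and O_K = ℤ[√-286].
disc(K) = -1144 = 2·(-572), so p = 2 is ramified.

ramified — (2) = 𝔭²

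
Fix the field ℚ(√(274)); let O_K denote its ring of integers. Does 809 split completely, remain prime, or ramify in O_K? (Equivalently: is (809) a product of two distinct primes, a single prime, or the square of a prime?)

Since 274 ≢ 1 mod 4, the ring of integers is ℤ[√274] with discriminant 4·274 = 1096.
Since gcd(809, 1096) = 1 the prime 809 does not ramify.
(274/809) = 274^404 mod 809 = 808, giving Legendre symbol -1.
(274/809) = -1, so 809 is inert.

inert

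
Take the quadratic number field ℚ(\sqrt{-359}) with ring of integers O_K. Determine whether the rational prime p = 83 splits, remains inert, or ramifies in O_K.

-359 mod 4 = 1, hence disc K = -359 and O_K = ℤ[(1+√-359)/2].
Since gcd(83, -359) = 1 the prime 83 does not ramify.
Euler's criterion: (-359)^41 mod 83 = 82. Thus (-359|83) = -1.
(-359/83) = -1, so 83 is inert.

inert — (83) stays prime in O_K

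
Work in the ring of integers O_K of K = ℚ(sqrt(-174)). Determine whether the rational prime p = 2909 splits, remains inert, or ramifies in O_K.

Since -174 ≢ 1 mod 4, the ring of integers is ℤ[√-174] with discriminant 4·(-174) = -696.
Since gcd(2909, -696) = 1 the prime 2909 does not ramify.
(-174/2909) = 2735^1454 mod 2909 = 1, giving Legendre symbol 1.
Legendre symbol 1 ⇒ 2909 is split.

splits completely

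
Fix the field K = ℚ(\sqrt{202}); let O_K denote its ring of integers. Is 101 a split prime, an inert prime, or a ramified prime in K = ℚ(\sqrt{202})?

Since 202 ≢ 1 mod 4, the ring of integers is ℤ[√202] with discriminant 4·202 = 808.
101 divides disc(K) = 808, so 101 ramifies.

ramified — (101) = 𝔭²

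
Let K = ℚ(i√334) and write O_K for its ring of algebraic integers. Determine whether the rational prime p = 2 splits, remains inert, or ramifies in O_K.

ramified — (2) = 𝔭²

d = -334 ≡ 2 (mod 4), so O_K = ℤ[√-334] and disc(K) = 4d = -1336.
Ramification test: 2 | -1336. The prime 2 ramifies in K.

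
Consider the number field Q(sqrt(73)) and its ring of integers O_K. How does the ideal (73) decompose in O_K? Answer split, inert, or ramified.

ramifies in O_K

d = 73 ≡ 1 (mod 4), so O_K = ℤ[(1+√73)/2] and disc(K) = d = 73.
disc(K) = 73 = 73·1, so p = 73 is ramified.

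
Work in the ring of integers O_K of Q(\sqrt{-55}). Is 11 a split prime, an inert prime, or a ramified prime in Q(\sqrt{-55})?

d = -55 ≡ 1 (mod 4), so O_K = ℤ[(1+√-55)/2] and disc(K) = d = -55.
11 divides disc(K) = -55, so 11 ramifies.

11 is ramified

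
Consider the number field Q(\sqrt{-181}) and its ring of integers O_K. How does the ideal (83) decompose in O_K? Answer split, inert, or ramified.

d = -181 ≡ 3 (mod 4), so O_K = ℤ[√-181] and disc(K) = 4d = -724.
disc(K) = -724 is not divisible by 83; 83 is unramified.
Compute (-181/83) via Euler: 68^((83-1)/2) mod 83 = 1, so (-181/83) = 1.
d is a quadratic residue mod p, hence 83 splits in O_K.

split — (83) = 𝔭₁𝔭₂ with 𝔭₁ ≠ 𝔭₂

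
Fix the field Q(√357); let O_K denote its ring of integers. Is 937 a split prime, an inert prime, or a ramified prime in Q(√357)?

inert

Since 357 ≡ 1 mod 4, the ring of integers is ℤ[(1+√357)/2] with discriminant 357.
disc(K) = 357 is not divisible by 937; 937 is unramified.
Legendre symbol by Euler's criterion: (357/937) ≡ 357^468 ≡ 936 (mod 937), i.e. (357/937) = -1.
d is a non-residue mod p, hence 937 remains inert in O_K.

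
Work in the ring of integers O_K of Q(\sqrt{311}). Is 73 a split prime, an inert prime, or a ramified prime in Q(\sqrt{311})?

split — (73) = 𝔭₁𝔭₂ with 𝔭₁ ≠ 𝔭₂

311 mod 4 = 3, hence disc K = 4·311 = 1244 and O_K = ℤ[√311].
disc(K) = 1244 is not divisible by 73; 73 is unramified.
Euler's criterion: 311^36 mod 73 = 1. Thus (311|73) = 1.
Legendre symbol 1 ⇒ 73 is split.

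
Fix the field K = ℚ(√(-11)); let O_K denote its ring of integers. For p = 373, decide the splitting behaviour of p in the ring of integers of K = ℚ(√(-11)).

remains prime (inert)

d = -11 ≡ 1 (mod 4), so O_K = ℤ[(1+√-11)/2] and disc(K) = d = -11.
Since gcd(373, -11) = 1 the prime 373 does not ramify.
(-11/373) = 362^186 mod 373 = 372, giving Legendre symbol -1.
d is a non-residue mod p, hence 373 remains inert in O_K.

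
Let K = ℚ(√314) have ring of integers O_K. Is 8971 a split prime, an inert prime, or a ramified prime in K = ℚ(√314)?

314 mod 4 = 2, hence disc K = 4·314 = 1256 and O_K = ℤ[√314].
disc(K) = 1256 is not divisible by 8971; 8971 is unramified.
Euler's criterion: 314^4485 mod 8971 = 1. Thus (314|8971) = 1.
(314/8971) = 1, so 8971 splits.

splits completely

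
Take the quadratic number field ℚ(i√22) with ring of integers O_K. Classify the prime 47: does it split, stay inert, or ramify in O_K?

Since -22 ≢ 1 mod 4, the ring of integers is ℤ[√-22] with discriminant 4·(-22) = -88.
disc(K) = -88 is not divisible by 47; 47 is unramified.
Compute (-22/47) via Euler: 25^((47-1)/2) mod 47 = 1, so (-22/47) = 1.
(-22/47) = 1, so 47 splits.

split — (47) = 𝔭₁𝔭₂ with 𝔭₁ ≠ 𝔭₂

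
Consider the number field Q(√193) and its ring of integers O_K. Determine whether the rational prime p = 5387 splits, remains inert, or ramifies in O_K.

p is inert

Since 193 ≡ 1 mod 4, the ring of integers is ℤ[(1+√193)/2] with discriminant 193.
5387 ∤ 193, so 5387 is unramified.
Compute (193/5387) via Euler: 193^((5387-1)/2) mod 5387 = 5386, so (193/5387) = -1.
Legendre symbol -1 ⇒ 5387 is inert.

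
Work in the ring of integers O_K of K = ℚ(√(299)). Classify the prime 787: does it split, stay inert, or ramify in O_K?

d = 299 ≡ 3 (mod 4), so O_K = ℤ[√299] and disc(K) = 4d = 1196.
Since gcd(787, 1196) = 1 the prime 787 does not ramify.
Legendre symbol by Euler's criterion: (299/787) ≡ 299^393 ≡ 786 (mod 787), i.e. (299/787) = -1.
Legendre symbol -1 ⇒ 787 is inert.

p is inert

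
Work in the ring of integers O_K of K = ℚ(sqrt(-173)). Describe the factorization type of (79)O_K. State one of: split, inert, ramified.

split — (79) = 𝔭₁𝔭₂ with 𝔭₁ ≠ 𝔭₂

d = -173 ≡ 3 (mod 4), so O_K = ℤ[√-173] and disc(K) = 4d = -692.
Since gcd(79, -692) = 1 the prime 79 does not ramify.
Compute (-173/79) via Euler: 64^((79-1)/2) mod 79 = 1, so (-173/79) = 1.
d is a quadratic residue mod p, hence 79 splits in O_K.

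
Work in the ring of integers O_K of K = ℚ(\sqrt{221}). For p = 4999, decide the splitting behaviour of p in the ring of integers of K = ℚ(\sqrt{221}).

p is inert

221 mod 4 = 1, hence disc K = 221 and O_K = ℤ[(1+√221)/2].
Since gcd(4999, 221) = 1 the prime 4999 does not ramify.
Compute (221/4999) via Euler: 221^((4999-1)/2) mod 4999 = 4998, so (221/4999) = -1.
d is a non-residue mod p, hence 4999 remains inert in O_K.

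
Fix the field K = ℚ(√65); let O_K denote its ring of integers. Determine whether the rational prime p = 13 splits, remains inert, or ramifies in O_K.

p ramifies

Since 65 ≡ 1 mod 4, the ring of integers is ℤ[(1+√65)/2] with discriminant 65.
13 divides disc(K) = 65, so 13 ramifies.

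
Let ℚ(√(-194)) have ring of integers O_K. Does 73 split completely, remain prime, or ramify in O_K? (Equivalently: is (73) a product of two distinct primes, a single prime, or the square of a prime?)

-194 mod 4 = 2, hence disc K = 4·(-194) = -776 and O_K = ℤ[√-194].
disc(K) = -776 is not divisible by 73; 73 is unramified.
Compute (-194/73) via Euler: 25^((73-1)/2) mod 73 = 1, so (-194/73) = 1.
Legendre symbol 1 ⇒ 73 is split.

73 splits in O_K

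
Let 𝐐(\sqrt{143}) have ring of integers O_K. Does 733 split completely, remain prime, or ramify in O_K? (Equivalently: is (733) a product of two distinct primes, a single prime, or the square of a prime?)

p splits

143 mod 4 = 3, hence disc K = 4·143 = 572 and O_K = ℤ[√143].
Since gcd(733, 572) = 1 the prime 733 does not ramify.
Legendre symbol by Euler's criterion: (143/733) ≡ 143^366 ≡ 1 (mod 733), i.e. (143/733) = 1.
d is a quadratic residue mod p, hence 733 splits in O_K.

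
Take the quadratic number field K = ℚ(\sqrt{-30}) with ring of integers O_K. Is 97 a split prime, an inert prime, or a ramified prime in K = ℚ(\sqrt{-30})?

Since -30 ≢ 1 mod 4, the ring of integers is ℤ[√-30] with discriminant 4·(-30) = -120.
disc(K) = -120 is not divisible by 97; 97 is unramified.
Euler's criterion: (-30)^48 mod 97 = 96. Thus (-30|97) = -1.
d is a non-residue mod p, hence 97 remains inert in O_K.

97 remains inert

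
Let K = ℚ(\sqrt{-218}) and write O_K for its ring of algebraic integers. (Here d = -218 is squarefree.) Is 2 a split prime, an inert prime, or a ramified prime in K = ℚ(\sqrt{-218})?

Since -218 ≢ 1 mod 4, the ring of integers is ℤ[√-218] with discriminant 4·(-218) = -872.
2 divides disc(K) = -872, so 2 ramifies.

p ramifies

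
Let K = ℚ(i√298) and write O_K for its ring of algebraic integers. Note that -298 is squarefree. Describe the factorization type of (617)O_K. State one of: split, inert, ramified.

inert

d = -298 ≡ 2 (mod 4), so O_K = ℤ[√-298] and disc(K) = 4d = -1192.
Since gcd(617, -1192) = 1 the prime 617 does not ramify.
Legendre symbol by Euler's criterion: (-298/617) ≡ (-298)^308 ≡ 616 (mod 617), i.e. (-298/617) = -1.
(-298/617) = -1, so 617 is inert.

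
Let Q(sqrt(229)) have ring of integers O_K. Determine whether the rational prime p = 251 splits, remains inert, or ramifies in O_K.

inert

229 mod 4 = 1, hence disc K = 229 and O_K = ℤ[(1+√229)/2].
disc(K) = 229 is not divisible by 251; 251 is unramified.
(229/251) = 229^125 mod 251 = 250, giving Legendre symbol -1.
d is a non-residue mod p, hence 251 remains inert in O_K.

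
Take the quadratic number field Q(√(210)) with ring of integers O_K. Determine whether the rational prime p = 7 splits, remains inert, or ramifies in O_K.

210 mod 4 = 2, hence disc K = 4·210 = 840 and O_K = ℤ[√210].
disc(K) = 840 = 7·120, so p = 7 is ramified.

7 is ramified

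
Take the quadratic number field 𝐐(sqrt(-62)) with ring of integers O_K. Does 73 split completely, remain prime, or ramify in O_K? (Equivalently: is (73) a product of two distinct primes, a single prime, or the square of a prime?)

-62 mod 4 = 2, hence disc K = 4·(-62) = -248 and O_K = ℤ[√-62].
disc(K) = -248 is not divisible by 73; 73 is unramified.
Euler's criterion: (-62)^36 mod 73 = 72. Thus (-62|73) = -1.
d is a non-residue mod p, hence 73 remains inert in O_K.

remains prime (inert)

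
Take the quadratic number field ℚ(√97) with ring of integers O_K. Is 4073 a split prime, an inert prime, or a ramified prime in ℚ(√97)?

97 mod 4 = 1, hence disc K = 97 and O_K = ℤ[(1+√97)/2].
Since gcd(4073, 97) = 1 the prime 4073 does not ramify.
Compute (97/4073) via Euler: 97^((4073-1)/2) mod 4073 = 1, so (97/4073) = 1.
(97/4073) = 1, so 4073 splits.

split — (4073) = 𝔭₁𝔭₂ with 𝔭₁ ≠ 𝔭₂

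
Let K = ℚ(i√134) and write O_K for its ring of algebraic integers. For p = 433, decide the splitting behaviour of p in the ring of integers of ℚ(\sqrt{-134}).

inert — (433) stays prime in O_K

Since -134 ≢ 1 mod 4, the ring of integers is ℤ[√-134] with discriminant 4·(-134) = -536.
Since gcd(433, -536) = 1 the prime 433 does not ramify.
Legendre symbol by Euler's criterion: (-134/433) ≡ (-134)^216 ≡ 432 (mod 433), i.e. (-134/433) = -1.
Legendre symbol -1 ⇒ 433 is inert.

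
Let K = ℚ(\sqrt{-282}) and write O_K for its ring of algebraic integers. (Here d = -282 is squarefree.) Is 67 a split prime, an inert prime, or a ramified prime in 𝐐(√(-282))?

remains prime (inert)

d = -282 ≡ 2 (mod 4), so O_K = ℤ[√-282] and disc(K) = 4d = -1128.
67 ∤ -1128, so 67 is unramified.
Legendre symbol by Euler's criterion: (-282/67) ≡ (-282)^33 ≡ 66 (mod 67), i.e. (-282/67) = -1.
d is a non-residue mod p, hence 67 remains inert in O_K.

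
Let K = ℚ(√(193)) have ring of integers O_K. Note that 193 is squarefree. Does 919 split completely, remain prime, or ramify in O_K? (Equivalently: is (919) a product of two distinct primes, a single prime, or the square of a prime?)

split — (919) = 𝔭₁𝔭₂ with 𝔭₁ ≠ 𝔭₂

193 mod 4 = 1, hence disc K = 193 and O_K = ℤ[(1+√193)/2].
919 ∤ 193, so 919 is unramified.
Euler's criterion: 193^459 mod 919 = 1. Thus (193|919) = 1.
Legendre symbol 1 ⇒ 919 is split.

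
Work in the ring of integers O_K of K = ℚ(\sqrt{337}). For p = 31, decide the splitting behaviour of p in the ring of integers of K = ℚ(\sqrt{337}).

inert — (31) stays prime in O_K

337 mod 4 = 1, hence disc K = 337 and O_K = ℤ[(1+√337)/2].
31 ∤ 337, so 31 is unramified.
Legendre symbol by Euler's criterion: (337/31) ≡ 337^15 ≡ 30 (mod 31), i.e. (337/31) = -1.
(337/31) = -1, so 31 is inert.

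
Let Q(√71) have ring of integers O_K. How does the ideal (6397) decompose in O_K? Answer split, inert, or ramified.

Since 71 ≢ 1 mod 4, the ring of integers is ℤ[√71] with discriminant 4·71 = 284.
disc(K) = 284 is not divisible by 6397; 6397 is unramified.
Euler's criterion: 71^3198 mod 6397 = 6396. Thus (71|6397) = -1.
d is a non-residue mod p, hence 6397 remains inert in O_K.

p is inert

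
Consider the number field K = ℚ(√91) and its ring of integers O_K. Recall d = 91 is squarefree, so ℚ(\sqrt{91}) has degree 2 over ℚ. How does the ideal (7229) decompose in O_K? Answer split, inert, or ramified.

7229 remains inert

d = 91 ≡ 3 (mod 4), so O_K = ℤ[√91] and disc(K) = 4d = 364.
Since gcd(7229, 364) = 1 the prime 7229 does not ramify.
Legendre symbol by Euler's criterion: (91/7229) ≡ 91^3614 ≡ 7228 (mod 7229), i.e. (91/7229) = -1.
(91/7229) = -1, so 7229 is inert.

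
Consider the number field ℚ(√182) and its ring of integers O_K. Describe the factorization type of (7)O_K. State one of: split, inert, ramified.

p ramifies

d = 182 ≡ 2 (mod 4), so O_K = ℤ[√182] and disc(K) = 4d = 728.
disc(K) = 728 = 7·104, so p = 7 is ramified.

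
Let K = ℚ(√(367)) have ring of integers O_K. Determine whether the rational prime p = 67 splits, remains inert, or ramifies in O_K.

remains prime (inert)

367 mod 4 = 3, hence disc K = 4·367 = 1468 and O_K = ℤ[√367].
Since gcd(67, 1468) = 1 the prime 67 does not ramify.
Euler's criterion: 367^33 mod 67 = 66. Thus (367|67) = -1.
Legendre symbol -1 ⇒ 67 is inert.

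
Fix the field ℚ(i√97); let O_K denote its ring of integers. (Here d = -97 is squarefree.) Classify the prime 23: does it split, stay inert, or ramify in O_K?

split

Since -97 ≢ 1 mod 4, the ring of integers is ℤ[√-97] with discriminant 4·(-97) = -388.
disc(K) = -388 is not divisible by 23; 23 is unramified.
(-97/23) = 18^11 mod 23 = 1, giving Legendre symbol 1.
(-97/23) = 1, so 23 splits.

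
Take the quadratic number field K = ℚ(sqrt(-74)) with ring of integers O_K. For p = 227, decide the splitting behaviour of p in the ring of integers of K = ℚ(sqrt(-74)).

Since -74 ≢ 1 mod 4, the ring of integers is ℤ[√-74] with discriminant 4·(-74) = -296.
227 ∤ -296, so 227 is unramified.
Compute (-74/227) via Euler: 153^((227-1)/2) mod 227 = 226, so (-74/227) = -1.
d is a non-residue mod p, hence 227 remains inert in O_K.

inert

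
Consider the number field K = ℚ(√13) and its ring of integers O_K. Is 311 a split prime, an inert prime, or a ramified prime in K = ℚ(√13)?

13 mod 4 = 1, hence disc K = 13 and O_K = ℤ[(1+√13)/2].
Since gcd(311, 13) = 1 the prime 311 does not ramify.
(13/311) = 13^155 mod 311 = 1, giving Legendre symbol 1.
d is a quadratic residue mod p, hence 311 splits in O_K.

splits completely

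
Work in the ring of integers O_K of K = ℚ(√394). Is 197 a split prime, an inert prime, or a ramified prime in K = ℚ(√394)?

d = 394 ≡ 2 (mod 4), so O_K = ℤ[√394] and disc(K) = 4d = 1576.
Ramification test: 197 | 1576. The prime 197 ramifies in K.

ramifies in O_K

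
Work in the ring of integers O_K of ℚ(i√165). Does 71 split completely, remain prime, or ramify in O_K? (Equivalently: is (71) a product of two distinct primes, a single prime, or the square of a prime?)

split

d = -165 ≡ 3 (mod 4), so O_K = ℤ[√-165] and disc(K) = 4d = -660.
Since gcd(71, -660) = 1 the prime 71 does not ramify.
(-165/71) = 48^35 mod 71 = 1, giving Legendre symbol 1.
d is a quadratic residue mod p, hence 71 splits in O_K.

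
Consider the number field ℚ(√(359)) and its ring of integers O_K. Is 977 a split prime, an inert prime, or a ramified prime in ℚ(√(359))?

Since 359 ≢ 1 mod 4, the ring of integers is ℤ[√359] with discriminant 4·359 = 1436.
Since gcd(977, 1436) = 1 the prime 977 does not ramify.
Compute (359/977) via Euler: 359^((977-1)/2) mod 977 = 976, so (359/977) = -1.
d is a non-residue mod p, hence 977 remains inert in O_K.

inert — (977) stays prime in O_K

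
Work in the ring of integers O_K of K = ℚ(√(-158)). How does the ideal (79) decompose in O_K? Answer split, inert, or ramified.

79 is ramified

-158 mod 4 = 2, hence disc K = 4·(-158) = -632 and O_K = ℤ[√-158].
Ramification test: 79 | -632. The prime 79 ramifies in K.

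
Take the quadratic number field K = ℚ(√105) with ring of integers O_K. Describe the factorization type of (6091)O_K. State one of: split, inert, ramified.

105 mod 4 = 1, hence disc K = 105 and O_K = ℤ[(1+√105)/2].
disc(K) = 105 is not divisible by 6091; 6091 is unramified.
(105/6091) = 105^3045 mod 6091 = 1, giving Legendre symbol 1.
d is a quadratic residue mod p, hence 6091 splits in O_K.

splits completely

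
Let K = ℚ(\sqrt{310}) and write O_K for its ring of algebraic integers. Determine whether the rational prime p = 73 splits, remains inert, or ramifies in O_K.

Since 310 ≢ 1 mod 4, the ring of integers is ℤ[√310] with discriminant 4·310 = 1240.
73 ∤ 1240, so 73 is unramified.
Euler's criterion: 310^36 mod 73 = 1. Thus (310|73) = 1.
d is a quadratic residue mod p, hence 73 splits in O_K.

split — (73) = 𝔭₁𝔭₂ with 𝔭₁ ≠ 𝔭₂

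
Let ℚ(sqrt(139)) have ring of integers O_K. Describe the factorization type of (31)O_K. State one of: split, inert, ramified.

p is inert

Since 139 ≢ 1 mod 4, the ring of integers is ℤ[√139] with discriminant 4·139 = 556.
disc(K) = 556 is not divisible by 31; 31 is unramified.
(139/31) = 15^15 mod 31 = 30, giving Legendre symbol -1.
(139/31) = -1, so 31 is inert.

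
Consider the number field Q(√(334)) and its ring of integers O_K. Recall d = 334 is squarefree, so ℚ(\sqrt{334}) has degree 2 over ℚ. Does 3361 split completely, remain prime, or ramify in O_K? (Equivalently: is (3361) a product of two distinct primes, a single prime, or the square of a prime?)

Since 334 ≢ 1 mod 4, the ring of integers is ℤ[√334] with discriminant 4·334 = 1336.
disc(K) = 1336 is not divisible by 3361; 3361 is unramified.
(334/3361) = 334^1680 mod 3361 = 1, giving Legendre symbol 1.
Legendre symbol 1 ⇒ 3361 is split.

p splits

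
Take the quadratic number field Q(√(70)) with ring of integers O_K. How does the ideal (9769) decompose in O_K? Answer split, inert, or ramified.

70 mod 4 = 2, hence disc K = 4·70 = 280 and O_K = ℤ[√70].
9769 ∤ 280, so 9769 is unramified.
Euler's criterion: 70^4884 mod 9769 = 1. Thus (70|9769) = 1.
d is a quadratic residue mod p, hence 9769 splits in O_K.

split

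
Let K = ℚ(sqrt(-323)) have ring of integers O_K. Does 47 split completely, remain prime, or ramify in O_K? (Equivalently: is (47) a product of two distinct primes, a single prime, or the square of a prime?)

d = -323 ≡ 1 (mod 4), so O_K = ℤ[(1+√-323)/2] and disc(K) = d = -323.
Since gcd(47, -323) = 1 the prime 47 does not ramify.
(-323/47) = 6^23 mod 47 = 1, giving Legendre symbol 1.
d is a quadratic residue mod p, hence 47 splits in O_K.

splits completely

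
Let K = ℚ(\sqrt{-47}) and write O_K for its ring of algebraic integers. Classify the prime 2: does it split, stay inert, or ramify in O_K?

-47 mod 4 = 1, hence disc K = -47 and O_K = ℤ[(1+√-47)/2].
Since gcd(2, -47) = 1 the prime 2 does not ramify.
For p = 2 with d ≡ 1 (mod 4): d mod 8 = 1, so 2 splits.

2 splits in O_K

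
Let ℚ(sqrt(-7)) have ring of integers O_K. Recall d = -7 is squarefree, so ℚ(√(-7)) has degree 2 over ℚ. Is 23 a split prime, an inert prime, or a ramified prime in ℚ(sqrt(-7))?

-7 mod 4 = 1, hence disc K = -7 and O_K = ℤ[(1+√-7)/2].
disc(K) = -7 is not divisible by 23; 23 is unramified.
Compute (-7/23) via Euler: 16^((23-1)/2) mod 23 = 1, so (-7/23) = 1.
Legendre symbol 1 ⇒ 23 is split.

splits completely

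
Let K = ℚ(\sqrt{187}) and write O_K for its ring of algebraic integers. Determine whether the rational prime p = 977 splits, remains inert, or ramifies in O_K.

p splits

187 mod 4 = 3, hence disc K = 4·187 = 748 and O_K = ℤ[√187].
disc(K) = 748 is not divisible by 977; 977 is unramified.
Compute (187/977) via Euler: 187^((977-1)/2) mod 977 = 1, so (187/977) = 1.
Legendre symbol 1 ⇒ 977 is split.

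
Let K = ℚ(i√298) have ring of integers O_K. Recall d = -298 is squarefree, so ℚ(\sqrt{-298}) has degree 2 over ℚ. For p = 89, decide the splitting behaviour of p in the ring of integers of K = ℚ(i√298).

-298 mod 4 = 2, hence disc K = 4·(-298) = -1192 and O_K = ℤ[√-298].
Since gcd(89, -1192) = 1 the prime 89 does not ramify.
Euler's criterion: (-298)^44 mod 89 = 88. Thus (-298|89) = -1.
d is a non-residue mod p, hence 89 remains inert in O_K.

89 remains inert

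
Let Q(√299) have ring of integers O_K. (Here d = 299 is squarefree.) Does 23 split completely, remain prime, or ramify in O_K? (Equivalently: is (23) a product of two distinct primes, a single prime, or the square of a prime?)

d = 299 ≡ 3 (mod 4), so O_K = ℤ[√299] and disc(K) = 4d = 1196.
Ramification test: 23 | 1196. The prime 23 ramifies in K.

23 is ramified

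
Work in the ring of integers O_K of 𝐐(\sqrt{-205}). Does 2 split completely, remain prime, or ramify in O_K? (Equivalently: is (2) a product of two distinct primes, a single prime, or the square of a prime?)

d = -205 ≡ 3 (mod 4), so O_K = ℤ[√-205] and disc(K) = 4d = -820.
disc(K) = -820 = 2·(-410), so p = 2 is ramified.

ramified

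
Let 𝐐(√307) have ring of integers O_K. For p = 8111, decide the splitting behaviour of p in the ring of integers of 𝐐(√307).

remains prime (inert)

Since 307 ≢ 1 mod 4, the ring of integers is ℤ[√307] with discriminant 4·307 = 1228.
Since gcd(8111, 1228) = 1 the prime 8111 does not ramify.
Legendre symbol by Euler's criterion: (307/8111) ≡ 307^4055 ≡ 8110 (mod 8111), i.e. (307/8111) = -1.
Legendre symbol -1 ⇒ 8111 is inert.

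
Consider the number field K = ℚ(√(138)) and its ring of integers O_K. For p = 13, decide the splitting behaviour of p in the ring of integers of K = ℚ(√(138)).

Since 138 ≢ 1 mod 4, the ring of integers is ℤ[√138] with discriminant 4·138 = 552.
13 ∤ 552, so 13 is unramified.
Legendre symbol by Euler's criterion: (138/13) ≡ 138^6 ≡ 12 (mod 13), i.e. (138/13) = -1.
Legendre symbol -1 ⇒ 13 is inert.

inert — (13) stays prime in O_K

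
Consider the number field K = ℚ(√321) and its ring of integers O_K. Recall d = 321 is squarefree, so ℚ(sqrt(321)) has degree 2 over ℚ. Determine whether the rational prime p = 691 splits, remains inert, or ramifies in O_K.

d = 321 ≡ 1 (mod 4), so O_K = ℤ[(1+√321)/2] and disc(K) = d = 321.
Since gcd(691, 321) = 1 the prime 691 does not ramify.
Euler's criterion: 321^345 mod 691 = 1. Thus (321|691) = 1.
d is a quadratic residue mod p, hence 691 splits in O_K.

split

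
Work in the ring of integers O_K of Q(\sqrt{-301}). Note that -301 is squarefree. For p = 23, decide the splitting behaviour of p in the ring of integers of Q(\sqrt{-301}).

remains prime (inert)

-301 mod 4 = 3, hence disc K = 4·(-301) = -1204 and O_K = ℤ[√-301].
Since gcd(23, -1204) = 1 the prime 23 does not ramify.
(-301/23) = 21^11 mod 23 = 22, giving Legendre symbol -1.
(-301/23) = -1, so 23 is inert.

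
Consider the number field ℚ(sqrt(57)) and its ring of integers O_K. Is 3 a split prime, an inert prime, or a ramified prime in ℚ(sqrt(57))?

3 is ramified

Since 57 ≡ 1 mod 4, the ring of integers is ℤ[(1+√57)/2] with discriminant 57.
Ramification test: 3 | 57. The prime 3 ramifies in K.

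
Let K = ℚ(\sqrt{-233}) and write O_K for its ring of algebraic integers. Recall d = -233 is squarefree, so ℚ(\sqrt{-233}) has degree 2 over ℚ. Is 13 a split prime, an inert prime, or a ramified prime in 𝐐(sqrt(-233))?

split — (13) = 𝔭₁𝔭₂ with 𝔭₁ ≠ 𝔭₂

Since -233 ≢ 1 mod 4, the ring of integers is ℤ[√-233] with discriminant 4·(-233) = -932.
disc(K) = -932 is not divisible by 13; 13 is unramified.
(-233/13) = 1^6 mod 13 = 1, giving Legendre symbol 1.
d is a quadratic residue mod p, hence 13 splits in O_K.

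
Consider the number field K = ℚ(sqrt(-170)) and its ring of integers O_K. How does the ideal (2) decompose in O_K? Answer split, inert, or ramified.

ramifies in O_K

Since -170 ≢ 1 mod 4, the ring of integers is ℤ[√-170] with discriminant 4·(-170) = -680.
disc(K) = -680 = 2·(-340), so p = 2 is ramified.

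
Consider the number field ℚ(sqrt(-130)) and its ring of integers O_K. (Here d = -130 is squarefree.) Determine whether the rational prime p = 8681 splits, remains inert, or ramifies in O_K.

d = -130 ≡ 2 (mod 4), so O_K = ℤ[√-130] and disc(K) = 4d = -520.
disc(K) = -520 is not divisible by 8681; 8681 is unramified.
(-130/8681) = 8551^4340 mod 8681 = 1, giving Legendre symbol 1.
(-130/8681) = 1, so 8681 splits.

split — (8681) = 𝔭₁𝔭₂ with 𝔭₁ ≠ 𝔭₂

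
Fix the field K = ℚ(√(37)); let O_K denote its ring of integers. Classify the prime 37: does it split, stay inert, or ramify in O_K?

Since 37 ≡ 1 mod 4, the ring of integers is ℤ[(1+√37)/2] with discriminant 37.
disc(K) = 37 = 37·1, so p = 37 is ramified.

p ramifies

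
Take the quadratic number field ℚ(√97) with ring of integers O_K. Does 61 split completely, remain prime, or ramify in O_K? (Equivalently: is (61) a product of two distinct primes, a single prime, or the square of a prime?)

splits completely

d = 97 ≡ 1 (mod 4), so O_K = ℤ[(1+√97)/2] and disc(K) = d = 97.
61 ∤ 97, so 61 is unramified.
Euler's criterion: 97^30 mod 61 = 1. Thus (97|61) = 1.
Legendre symbol 1 ⇒ 61 is split.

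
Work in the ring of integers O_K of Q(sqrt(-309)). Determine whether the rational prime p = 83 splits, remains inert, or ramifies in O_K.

d = -309 ≡ 3 (mod 4), so O_K = ℤ[√-309] and disc(K) = 4d = -1236.
Since gcd(83, -1236) = 1 the prime 83 does not ramify.
Legendre symbol by Euler's criterion: (-309/83) ≡ (-309)^41 ≡ 1 (mod 83), i.e. (-309/83) = 1.
Legendre symbol 1 ⇒ 83 is split.

83 splits in O_K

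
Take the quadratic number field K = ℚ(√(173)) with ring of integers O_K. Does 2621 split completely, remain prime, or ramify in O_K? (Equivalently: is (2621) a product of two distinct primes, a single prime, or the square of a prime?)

p is inert

d = 173 ≡ 1 (mod 4), so O_K = ℤ[(1+√173)/2] and disc(K) = d = 173.
2621 ∤ 173, so 2621 is unramified.
Legendre symbol by Euler's criterion: (173/2621) ≡ 173^1310 ≡ 2620 (mod 2621), i.e. (173/2621) = -1.
d is a non-residue mod p, hence 2621 remains inert in O_K.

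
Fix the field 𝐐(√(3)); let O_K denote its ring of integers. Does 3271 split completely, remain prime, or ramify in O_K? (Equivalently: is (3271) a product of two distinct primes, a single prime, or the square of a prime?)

p is inert

3 mod 4 = 3, hence disc K = 4·3 = 12 and O_K = ℤ[√3].
disc(K) = 12 is not divisible by 3271; 3271 is unramified.
Compute (3/3271) via Euler: 3^((3271-1)/2) mod 3271 = 3270, so (3/3271) = -1.
(3/3271) = -1, so 3271 is inert.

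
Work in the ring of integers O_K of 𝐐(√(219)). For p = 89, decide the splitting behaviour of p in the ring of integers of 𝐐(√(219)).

remains prime (inert)

219 mod 4 = 3, hence disc K = 4·219 = 876 and O_K = ℤ[√219].
Since gcd(89, 876) = 1 the prime 89 does not ramify.
(219/89) = 41^44 mod 89 = 88, giving Legendre symbol -1.
Legendre symbol -1 ⇒ 89 is inert.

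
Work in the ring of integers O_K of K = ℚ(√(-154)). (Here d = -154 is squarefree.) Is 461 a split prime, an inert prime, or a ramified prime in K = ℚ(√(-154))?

d = -154 ≡ 2 (mod 4), so O_K = ℤ[√-154] and disc(K) = 4d = -616.
disc(K) = -616 is not divisible by 461; 461 is unramified.
Compute (-154/461) via Euler: 307^((461-1)/2) mod 461 = 460, so (-154/461) = -1.
d is a non-residue mod p, hence 461 remains inert in O_K.

inert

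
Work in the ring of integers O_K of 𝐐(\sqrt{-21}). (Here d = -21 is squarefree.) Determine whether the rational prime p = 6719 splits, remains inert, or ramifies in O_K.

6719 remains inert

d = -21 ≡ 3 (mod 4), so O_K = ℤ[√-21] and disc(K) = 4d = -84.
6719 ∤ -84, so 6719 is unramified.
Euler's criterion: (-21)^3359 mod 6719 = 6718. Thus (-21|6719) = -1.
Legendre symbol -1 ⇒ 6719 is inert.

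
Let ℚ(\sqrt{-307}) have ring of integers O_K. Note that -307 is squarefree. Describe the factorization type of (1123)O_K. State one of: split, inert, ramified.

-307 mod 4 = 1, hence disc K = -307 and O_K = ℤ[(1+√-307)/2].
Since gcd(1123, -307) = 1 the prime 1123 does not ramify.
Euler's criterion: (-307)^561 mod 1123 = 1122. Thus (-307|1123) = -1.
(-307/1123) = -1, so 1123 is inert.

remains prime (inert)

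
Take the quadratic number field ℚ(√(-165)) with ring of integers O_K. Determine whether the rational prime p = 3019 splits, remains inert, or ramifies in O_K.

d = -165 ≡ 3 (mod 4), so O_K = ℤ[√-165] and disc(K) = 4d = -660.
disc(K) = -660 is not divisible by 3019; 3019 is unramified.
(-165/3019) = 2854^1509 mod 3019 = 3018, giving Legendre symbol -1.
d is a non-residue mod p, hence 3019 remains inert in O_K.

inert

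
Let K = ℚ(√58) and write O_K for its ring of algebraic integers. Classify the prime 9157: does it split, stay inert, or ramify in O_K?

inert

d = 58 ≡ 2 (mod 4), so O_K = ℤ[√58] and disc(K) = 4d = 232.
Since gcd(9157, 232) = 1 the prime 9157 does not ramify.
(58/9157) = 58^4578 mod 9157 = 9156, giving Legendre symbol -1.
(58/9157) = -1, so 9157 is inert.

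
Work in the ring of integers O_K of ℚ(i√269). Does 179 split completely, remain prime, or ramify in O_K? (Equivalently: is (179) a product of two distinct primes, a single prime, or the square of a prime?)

split

d = -269 ≡ 3 (mod 4), so O_K = ℤ[√-269] and disc(K) = 4d = -1076.
disc(K) = -1076 is not divisible by 179; 179 is unramified.
Euler's criterion: (-269)^89 mod 179 = 1. Thus (-269|179) = 1.
(-269/179) = 1, so 179 splits.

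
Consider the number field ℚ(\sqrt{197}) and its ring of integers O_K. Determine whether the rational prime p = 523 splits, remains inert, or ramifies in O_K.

inert

197 mod 4 = 1, hence disc K = 197 and O_K = ℤ[(1+√197)/2].
disc(K) = 197 is not divisible by 523; 523 is unramified.
Euler's criterion: 197^261 mod 523 = 522. Thus (197|523) = -1.
Legendre symbol -1 ⇒ 523 is inert.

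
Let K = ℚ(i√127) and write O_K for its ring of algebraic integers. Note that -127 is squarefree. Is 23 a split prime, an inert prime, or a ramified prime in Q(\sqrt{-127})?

-127 mod 4 = 1, hence disc K = -127 and O_K = ℤ[(1+√-127)/2].
Since gcd(23, -127) = 1 the prime 23 does not ramify.
(-127/23) = 11^11 mod 23 = 22, giving Legendre symbol -1.
Legendre symbol -1 ⇒ 23 is inert.

remains prime (inert)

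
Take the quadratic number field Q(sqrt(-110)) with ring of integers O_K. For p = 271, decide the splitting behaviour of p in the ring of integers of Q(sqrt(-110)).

inert

d = -110 ≡ 2 (mod 4), so O_K = ℤ[√-110] and disc(K) = 4d = -440.
271 ∤ -440, so 271 is unramified.
Compute (-110/271) via Euler: 161^((271-1)/2) mod 271 = 270, so (-110/271) = -1.
d is a non-residue mod p, hence 271 remains inert in O_K.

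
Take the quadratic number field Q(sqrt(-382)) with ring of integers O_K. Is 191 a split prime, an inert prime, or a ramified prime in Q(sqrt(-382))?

p ramifies

Since -382 ≢ 1 mod 4, the ring of integers is ℤ[√-382] with discriminant 4·(-382) = -1528.
disc(K) = -1528 = 191·(-8), so p = 191 is ramified.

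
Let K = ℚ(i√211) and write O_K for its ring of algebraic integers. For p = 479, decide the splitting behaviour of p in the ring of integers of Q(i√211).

479 remains inert

d = -211 ≡ 1 (mod 4), so O_K = ℤ[(1+√-211)/2] and disc(K) = d = -211.
Since gcd(479, -211) = 1 the prime 479 does not ramify.
Legendre symbol by Euler's criterion: (-211/479) ≡ (-211)^239 ≡ 478 (mod 479), i.e. (-211/479) = -1.
Legendre symbol -1 ⇒ 479 is inert.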